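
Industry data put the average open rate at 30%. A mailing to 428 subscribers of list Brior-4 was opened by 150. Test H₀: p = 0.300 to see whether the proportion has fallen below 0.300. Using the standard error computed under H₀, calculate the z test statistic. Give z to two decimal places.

p̂ = 150/428 ≈ 0.35047.
SE = √(p₀(1−p₀)/n) = √(0.21/428) = 0.02215.
z = (0.35047 − 0.3)/0.02215 = 0.05047/0.02215 = 2.28.
p-value = P(Z < 2.278) ≈ 0.9886.

z = 2.28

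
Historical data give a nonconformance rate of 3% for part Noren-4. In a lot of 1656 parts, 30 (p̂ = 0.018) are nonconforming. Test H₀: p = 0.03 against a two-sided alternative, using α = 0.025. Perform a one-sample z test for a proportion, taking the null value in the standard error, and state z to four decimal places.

p̂ = 30/1656 = 0.01811594.
SE = √(p₀(1−p₀)/n) = √(0.0291/1656) = 0.00419195.
z = (0.01811594 − 0.03)/0.00419195 = -0.01188406/0.00419195 = -2.8350.
p-value = 2·P(Z > 2.835) ≈ 0.0046; since p < α = 0.025, reject H₀.

z = -2.8350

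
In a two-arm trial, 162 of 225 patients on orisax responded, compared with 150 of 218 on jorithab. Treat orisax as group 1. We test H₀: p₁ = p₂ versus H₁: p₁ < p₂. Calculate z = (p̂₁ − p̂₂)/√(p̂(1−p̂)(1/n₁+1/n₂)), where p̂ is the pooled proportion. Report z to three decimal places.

z = 0.736

p̂₁ = 162/225 ≈ 0.72000, p̂₂ = 150/218 ≈ 0.68807.
Pooled p̂ = (162+150)/(225+218) = 312/443 = 0.70429.
SE = √(0.208266 × 0.0090316) = 0.04337.
z = (0.72000 − 0.68807)/0.04337 = 0.03193/0.04337 = 0.736.
p-value = P(Z < 0.736) ≈ 0.7692.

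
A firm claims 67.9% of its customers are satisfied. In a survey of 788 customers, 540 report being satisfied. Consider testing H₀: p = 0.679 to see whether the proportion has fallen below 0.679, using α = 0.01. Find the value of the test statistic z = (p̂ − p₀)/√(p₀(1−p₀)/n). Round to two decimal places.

z = 0.38

p̂ = 540/788 ≈ 0.6853.
Standard error under H₀: √(0.679×0.321/788) = 0.0166.
z = (0.6853 − 0.679)/0.0166 = 0.0063/0.0166 = 0.38.
p-value = P(Z < 0.378) ≈ 0.6471. With α = 0.01, fail to reject H₀.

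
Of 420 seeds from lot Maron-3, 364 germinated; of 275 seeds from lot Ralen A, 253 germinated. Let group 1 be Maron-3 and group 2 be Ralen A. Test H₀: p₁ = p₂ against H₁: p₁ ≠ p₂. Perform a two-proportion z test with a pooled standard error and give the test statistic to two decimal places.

z = -2.18

p̂₁ = 364/420 ≈ 0.8667, p̂₂ = 253/275 ≈ 0.9200.
Pooled p̂ = (364+253)/(420+275) = 617/695 = 0.8878.
SE = √(0.0996346 × 0.00601732) = 0.0245.
z = (0.8667 − 0.9200)/0.0245 = -0.0533/0.0245 = -2.18.
p-value = 2·P(Z > 2.178) ≈ 0.0294.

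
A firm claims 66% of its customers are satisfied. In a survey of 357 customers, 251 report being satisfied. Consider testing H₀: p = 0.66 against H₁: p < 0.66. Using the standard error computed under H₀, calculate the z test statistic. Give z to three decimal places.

z = 1.718

p̂ = 251/357 = 0.70308.
SE = √(p₀(1−p₀)/n) = √(0.2244/357) = 0.02507.
z = (0.70308 − 0.66)/0.02507 = 0.04308/0.02507 = 1.718.
p-value = P(Z < 1.718) ≈ 0.9571.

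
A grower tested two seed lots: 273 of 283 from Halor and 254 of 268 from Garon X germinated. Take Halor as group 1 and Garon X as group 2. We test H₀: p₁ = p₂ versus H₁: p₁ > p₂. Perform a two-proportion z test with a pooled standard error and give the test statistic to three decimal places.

p̂₁ = 273/283 ≈ 0.964664, p̂₂ = 254/268 ≈ 0.947761.
Pooled p̂ = (273+254)/(283+268) = 527/551 = 0.956443.
SE = √(p̂(1−p̂)(1/n₁+1/n₂)) = √(0.956443·0.043557·0.00726491) = √(0.000302656) = 0.017397.
z = (0.964664 − 0.947761)/0.017397 = 0.016903/0.017397 = 0.972.
p-value = P(Z > 0.972) ≈ 0.1656.

z = 0.972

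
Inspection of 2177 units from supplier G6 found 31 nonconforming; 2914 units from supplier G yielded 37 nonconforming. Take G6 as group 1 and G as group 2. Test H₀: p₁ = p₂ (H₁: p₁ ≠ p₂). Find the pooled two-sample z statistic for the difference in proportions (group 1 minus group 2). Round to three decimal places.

z = 0.474

p̂₁ = 31/2177 ≈ 0.01424, p̂₂ = 37/2914 ≈ 0.01270.
Pooled p̂ = (31+37)/(2177+2914) = 68/5091 = 0.01336.
SE = √(0.0131785 × 0.000802519) = 0.00325.
z = (0.01424 − 0.01270)/0.00325 = 0.00154/0.00325 = 0.474.
p-value = 2·P(Z > 0.474) ≈ 0.6353.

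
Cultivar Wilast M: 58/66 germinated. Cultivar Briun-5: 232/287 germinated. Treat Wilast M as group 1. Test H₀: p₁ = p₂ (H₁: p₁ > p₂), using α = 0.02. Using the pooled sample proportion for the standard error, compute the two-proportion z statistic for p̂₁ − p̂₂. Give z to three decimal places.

p̂₁ = 58/66 = 0.87879, p̂₂ = 232/287 = 0.80836.
Pooled p̂ = (58+232)/(66+287) = 290/353 = 0.82153.
SE = √(0.146619 × 0.0186358) = 0.05227.
z = (0.87879 − 0.80836)/0.05227 = 0.07043/0.05227 = 1.347.
p-value = P(Z > 1.347) ≈ 0.0889; since p > α = 0.02, fail to reject H₀.

z = 1.347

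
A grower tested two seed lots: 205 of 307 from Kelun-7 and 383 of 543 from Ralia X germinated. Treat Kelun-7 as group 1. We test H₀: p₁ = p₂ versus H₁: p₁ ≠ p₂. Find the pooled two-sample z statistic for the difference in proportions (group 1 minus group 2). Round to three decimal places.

z = -1.140

p̂₁ = 205/307 = 0.66775, p̂₂ = 383/543 = 0.70534.
Pooled p̂ = (205+383)/(307+543) = 588/850 = 0.69176.
SE = √(p̂(1−p̂)(1/n₁+1/n₂)) = √(0.69176·0.30824·0.00509895) = √(0.00108723) = 0.03297.
z = (0.66775 − 0.70534)/0.03297 = -0.03759/0.03297 = -1.140.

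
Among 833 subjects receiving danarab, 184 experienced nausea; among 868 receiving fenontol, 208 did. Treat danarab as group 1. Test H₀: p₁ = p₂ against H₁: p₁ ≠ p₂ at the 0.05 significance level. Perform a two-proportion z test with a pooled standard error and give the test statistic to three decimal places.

z = -0.918

p̂₁ = 184/833 = 0.220888, p̂₂ = 208/868 = 0.239631.
Pooled p̂ = (184+208)/(833+868) = 392/1701 = 0.230453.
SE = √(0.177344 × 0.00235255) = 0.020426.
z = (0.220888 − 0.239631)/0.020426 = -0.018743/0.020426 = -0.918.
p-value = 2·P(Z > 0.918) ≈ 0.3588. With α = 0.05, fail to reject H₀.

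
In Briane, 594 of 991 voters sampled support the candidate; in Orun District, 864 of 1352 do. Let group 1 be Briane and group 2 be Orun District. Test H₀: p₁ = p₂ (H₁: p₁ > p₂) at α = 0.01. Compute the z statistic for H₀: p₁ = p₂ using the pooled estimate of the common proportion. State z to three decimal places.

z = -1.956

p̂₁ = 594/991 ≈ 0.599395, p̂₂ = 864/1352 ≈ 0.639053.
Pooled p̂ = (594+864)/(991+1352) = 1458/2343 = 0.622279.
SE = √(p̂(1−p̂)(1/n₁+1/n₂)) = √(0.622279·0.377721·0.00174873) = √(0.000411034) = 0.020274.
z = (0.599395 − 0.639053)/0.020274 = -0.039658/0.020274 = -1.956.
p-value = P(Z > -1.956) ≈ 0.9748; since p > α = 0.01, fail to reject H₀.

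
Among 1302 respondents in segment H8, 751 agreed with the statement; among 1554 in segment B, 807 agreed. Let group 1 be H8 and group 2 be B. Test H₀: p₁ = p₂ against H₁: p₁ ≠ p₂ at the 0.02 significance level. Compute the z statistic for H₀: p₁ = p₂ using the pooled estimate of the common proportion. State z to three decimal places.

z = 3.074

p̂₁ = 751/1302 ≈ 0.576805, p̂₂ = 807/1554 ≈ 0.519305.
Pooled p̂ = (751+807)/(1302+1554) = 1558/2856 = 0.545518.
SE = √(p̂(1−p̂)(1/n₁+1/n₂)) = √(0.545518·0.454482·0.00141155) = √(0.000349963) = 0.018707.
z = (0.576805 − 0.519305)/0.018707 = 0.057500/0.018707 = 3.074.
p-value = 2·P(Z > 3.074) ≈ 0.0021; since p < α = 0.02, reject H₀.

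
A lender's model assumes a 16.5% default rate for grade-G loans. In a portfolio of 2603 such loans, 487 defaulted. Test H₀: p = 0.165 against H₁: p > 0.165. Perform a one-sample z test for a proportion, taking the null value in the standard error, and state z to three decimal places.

p̂ = 487/2603 = 0.187092.
Standard error under H₀: √(0.165×0.835/2603) = 0.007275.
z = (0.187092 − 0.165)/0.007275 = 0.022092/0.007275 = 3.037.
p-value = P(Z > 3.037) ≈ 0.0012.

z = 3.037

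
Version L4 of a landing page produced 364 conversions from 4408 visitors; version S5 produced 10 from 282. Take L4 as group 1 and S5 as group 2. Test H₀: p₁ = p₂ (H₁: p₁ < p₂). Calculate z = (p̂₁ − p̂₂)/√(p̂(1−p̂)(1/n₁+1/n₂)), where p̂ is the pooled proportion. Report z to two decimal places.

p̂₁ = 364/4408 = 0.08258, p̂₂ = 10/282 = 0.03546.
Pooled p̂ = (364+10)/(4408+282) = 374/4690 = 0.07974.
SE = √(0.073385 × 0.00377296) = 0.01664.
z = (0.08258 − 0.03546)/0.01664 = 0.04712/0.01664 = 2.83.

z = 2.83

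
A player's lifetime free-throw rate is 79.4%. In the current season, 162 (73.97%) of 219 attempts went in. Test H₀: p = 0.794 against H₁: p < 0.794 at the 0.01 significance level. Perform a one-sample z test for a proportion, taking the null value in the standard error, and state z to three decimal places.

z = -1.986

p̂ = 162/219 ≈ 0.73973.
SE = √(p₀(1−p₀)/n) = √(0.16356/219) = 0.02733.
z = (0.73973 − 0.794)/0.02733 = -0.05427/0.02733 = -1.986.
p-value = P(Z < -1.986) ≈ 0.0235; since p > α = 0.01, fail to reject H₀.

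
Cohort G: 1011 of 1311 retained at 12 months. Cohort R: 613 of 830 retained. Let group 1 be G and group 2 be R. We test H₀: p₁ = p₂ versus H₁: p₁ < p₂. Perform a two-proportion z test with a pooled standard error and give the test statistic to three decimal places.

z = 1.718

p̂₁ = 1011/1311 = 0.771167, p̂₂ = 613/830 = 0.738554.
Pooled p̂ = (1011+613)/(1311+830) = 1624/2141 = 0.758524.
SE = √(0.183165 × 0.0019676) = 0.018984.
z = (0.771167 − 0.738554)/0.018984 = 0.032613/0.018984 = 1.718.
p-value = P(Z < 1.718) ≈ 0.9571.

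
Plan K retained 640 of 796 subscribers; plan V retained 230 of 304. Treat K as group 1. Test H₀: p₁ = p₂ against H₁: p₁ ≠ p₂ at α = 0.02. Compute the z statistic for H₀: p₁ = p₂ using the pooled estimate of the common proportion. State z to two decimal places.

p̂₁ = 640/796 ≈ 0.8040, p̂₂ = 230/304 ≈ 0.7566.
Pooled p̂ = (640+230)/(796+304) = 870/1100 = 0.7909.
SE = √(p̂(1−p̂)(1/n₁+1/n₂)) = √(0.7909·0.2091·0.00454576) = √(0.00075174) = 0.0274.
z = (0.8040 − 0.7566)/0.0274 = 0.0474/0.0274 = 1.73.
Two-sided p-value ≈ 2·Φ(−1.730) = 0.0836, so at α = 0.02 we fail to reject H₀.

z = 1.73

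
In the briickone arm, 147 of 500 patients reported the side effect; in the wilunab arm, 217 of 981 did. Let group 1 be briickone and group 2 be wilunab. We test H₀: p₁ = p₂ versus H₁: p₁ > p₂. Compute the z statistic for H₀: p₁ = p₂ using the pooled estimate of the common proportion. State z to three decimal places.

p̂₁ = 147/500 ≈ 0.29400, p̂₂ = 217/981 ≈ 0.22120.
Pooled p̂ = (147+217)/(500+981) = 364/1481 = 0.24578.
SE = √(p̂(1−p̂)(1/n₁+1/n₂)) = √(0.24578·0.75422·0.00301937) = √(0.000559707) = 0.02366.
z = (0.29400 − 0.22120)/0.02366 = 0.07280/0.02366 = 3.077.
p-value = P(Z > 3.077) ≈ 0.0010.

z = 3.077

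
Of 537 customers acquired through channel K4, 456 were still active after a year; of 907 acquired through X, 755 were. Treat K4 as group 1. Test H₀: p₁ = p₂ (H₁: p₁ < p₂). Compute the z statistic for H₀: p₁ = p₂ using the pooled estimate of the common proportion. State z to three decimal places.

z = 0.836

p̂₁ = 456/537 ≈ 0.84916, p̂₂ = 755/907 ≈ 0.83241.
Pooled p̂ = (456+755)/(537+907) = 1211/1444 = 0.83864.
SE = √(p̂(1−p̂)(1/n₁+1/n₂)) = √(0.83864·0.16136·0.00296473) = √(0.000401191) = 0.02003.
z = (0.84916 − 0.83241)/0.02003 = 0.01675/0.02003 = 0.836.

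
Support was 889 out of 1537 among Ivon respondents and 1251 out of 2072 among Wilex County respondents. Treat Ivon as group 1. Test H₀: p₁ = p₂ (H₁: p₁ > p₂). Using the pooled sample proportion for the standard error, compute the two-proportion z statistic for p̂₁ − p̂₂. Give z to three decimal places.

p̂₁ = 889/1537 ≈ 0.578399, p̂₂ = 1251/2072 ≈ 0.603764.
Pooled p̂ = (889+1251)/(1537+2072) = 2140/3609 = 0.592962.
SE = √(p̂(1−p̂)(1/n₁+1/n₂)) = √(0.592962·0.407038·0.00113324) = √(0.000273517) = 0.016538.
z = (0.578399 − 0.603764)/0.016538 = -0.025365/0.016538 = -1.534.

z = -1.534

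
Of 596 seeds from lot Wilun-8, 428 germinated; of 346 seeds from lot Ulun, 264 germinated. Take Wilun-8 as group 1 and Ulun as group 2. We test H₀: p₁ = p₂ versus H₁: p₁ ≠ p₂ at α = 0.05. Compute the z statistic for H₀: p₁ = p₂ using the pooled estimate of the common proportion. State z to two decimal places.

z = -1.50

p̂₁ = 428/596 = 0.71812, p̂₂ = 264/346 = 0.76301.
Pooled p̂ = (428+264)/(596+346) = 692/942 = 0.73461.
SE = √(0.194959 × 0.00456803) = 0.02984.
z = (0.71812 − 0.76301)/0.02984 = -0.04489/0.02984 = -1.50.
p-value = 2·P(Z > 1.504) ≈ 0.1326. With α = 0.05, fail to reject H₀.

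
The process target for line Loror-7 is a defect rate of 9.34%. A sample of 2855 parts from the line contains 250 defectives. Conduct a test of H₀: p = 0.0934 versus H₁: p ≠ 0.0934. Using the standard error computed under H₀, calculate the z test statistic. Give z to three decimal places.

p̂ = 250/2855 = 0.087566.
Under H₀, SE = √(0.0934·0.9066/2855) = √(2.9659e-05) = 0.005446.
z = (0.087566 − 0.0934)/0.005446 = -0.005834/0.005446 = -1.071.
Two-sided p-value ≈ 2·Φ(−1.071) = 0.2840.

z = -1.071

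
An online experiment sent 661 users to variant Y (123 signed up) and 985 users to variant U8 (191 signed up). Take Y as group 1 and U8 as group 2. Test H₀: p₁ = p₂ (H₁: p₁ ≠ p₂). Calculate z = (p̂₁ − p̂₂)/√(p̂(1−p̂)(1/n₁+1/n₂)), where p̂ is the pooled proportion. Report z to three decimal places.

p̂₁ = 123/661 ≈ 0.18608, p̂₂ = 191/985 ≈ 0.19391.
Pooled p̂ = (123+191)/(661+985) = 314/1646 = 0.19077.
SE = √(0.154374 × 0.00252809) = 0.01976.
z = (0.18608 − 0.19391)/0.01976 = -0.00783/0.01976 = -0.396.
Two-sided p-value ≈ 2·Φ(−0.396) = 0.6920.

z = -0.396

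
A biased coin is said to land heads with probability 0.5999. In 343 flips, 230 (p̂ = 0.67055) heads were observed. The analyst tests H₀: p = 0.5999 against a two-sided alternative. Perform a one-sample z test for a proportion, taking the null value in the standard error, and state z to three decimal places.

z = 2.671

p̂ = 230/343 ≈ 0.67055.
SE = √(p₀(1−p₀)/n) = √(0.24002/343) = 0.02645.
z = (0.67055 − 0.5999)/0.02645 = 0.07065/0.02645 = 2.671.
Two-sided p-value ≈ 2·Φ(−2.671) = 0.0076.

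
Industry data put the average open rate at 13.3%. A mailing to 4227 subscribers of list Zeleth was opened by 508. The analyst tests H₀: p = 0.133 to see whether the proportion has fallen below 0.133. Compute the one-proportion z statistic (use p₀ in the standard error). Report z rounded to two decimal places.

z = -2.45

p̂ = 508/4227 = 0.120180.
SE = √(p₀(1−p₀)/n) = √(0.11531/4227) = 0.005223.
z = (0.120180 − 0.133)/0.005223 = -0.012820/0.005223 = -2.45.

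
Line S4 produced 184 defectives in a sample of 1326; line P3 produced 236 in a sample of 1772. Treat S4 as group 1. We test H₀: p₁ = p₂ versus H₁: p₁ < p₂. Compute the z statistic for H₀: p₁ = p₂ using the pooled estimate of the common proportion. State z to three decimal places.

p̂₁ = 184/1326 = 0.13876, p̂₂ = 236/1772 = 0.13318.
Pooled p̂ = (184+236)/(1326+1772) = 420/3098 = 0.13557.
SE = √(p̂(1−p̂)(1/n₁+1/n₂)) = √(0.13557·0.86443·0.00131848) = √(0.000154515) = 0.01243.
z = (0.13876 − 0.13318)/0.01243 = 0.00558/0.01243 = 0.449.

z = 0.449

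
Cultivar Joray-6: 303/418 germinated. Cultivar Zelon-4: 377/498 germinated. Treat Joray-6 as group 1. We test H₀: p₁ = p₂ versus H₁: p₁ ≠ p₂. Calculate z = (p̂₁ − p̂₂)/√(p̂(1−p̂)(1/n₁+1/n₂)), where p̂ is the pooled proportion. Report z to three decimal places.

p̂₁ = 303/418 ≈ 0.72488, p̂₂ = 377/498 ≈ 0.75703.
Pooled p̂ = (303+377)/(418+498) = 680/916 = 0.74236.
SE = √(p̂(1−p̂)(1/n₁+1/n₂)) = √(0.74236·0.25764·0.00440038) = √(0.000841627) = 0.02901.
z = (0.72488 − 0.75703)/0.02901 = -0.03215/0.02901 = -1.108.
p-value = 2·P(Z > 1.108) ≈ 0.2678.

z = -1.108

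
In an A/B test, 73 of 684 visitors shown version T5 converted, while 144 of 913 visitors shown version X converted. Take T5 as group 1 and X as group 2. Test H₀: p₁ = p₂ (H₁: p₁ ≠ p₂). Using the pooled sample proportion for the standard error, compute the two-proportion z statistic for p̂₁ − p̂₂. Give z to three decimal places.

p̂₁ = 73/684 ≈ 0.106725, p̂₂ = 144/913 ≈ 0.157722.
Pooled p̂ = (73+144)/(684+913) = 217/1597 = 0.135880.
SE = √(0.117416 × 0.00255728) = 0.017328.
z = (0.106725 − 0.157722)/0.017328 = -0.050997/0.017328 = -2.943.
Two-sided p-value ≈ 2·Φ(−2.943) = 0.0033.

z = -2.943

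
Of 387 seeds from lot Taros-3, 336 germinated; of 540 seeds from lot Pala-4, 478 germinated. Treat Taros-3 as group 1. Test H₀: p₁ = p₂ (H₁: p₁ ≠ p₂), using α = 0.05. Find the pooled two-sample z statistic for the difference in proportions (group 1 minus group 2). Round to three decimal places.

p̂₁ = 336/387 ≈ 0.86822, p̂₂ = 478/540 ≈ 0.88519.
Pooled p̂ = (336+478)/(387+540) = 814/927 = 0.87810.
SE = √(p̂(1−p̂)(1/n₁+1/n₂)) = √(0.87810·0.12190·0.00443583) = √(0.000474808) = 0.02179.
z = (0.86822 − 0.88519)/0.02179 = -0.01697/0.02179 = -0.779.
Two-sided p-value ≈ 2·Φ(−0.779) = 0.4362; since p > α = 0.05, fail to reject H₀.

z = -0.779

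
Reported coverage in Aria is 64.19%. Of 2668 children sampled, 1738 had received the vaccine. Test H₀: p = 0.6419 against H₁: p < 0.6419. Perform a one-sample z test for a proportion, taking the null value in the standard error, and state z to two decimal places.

z = 1.03

p̂ = 1738/2668 ≈ 0.65142.
SE = √(p₀(1−p₀)/n) = √(0.22986/2668) = 0.00928.
z = (0.65142 − 0.6419)/0.00928 = 0.00952/0.00928 = 1.03.
p-value = P(Z < 1.026) ≈ 0.8476.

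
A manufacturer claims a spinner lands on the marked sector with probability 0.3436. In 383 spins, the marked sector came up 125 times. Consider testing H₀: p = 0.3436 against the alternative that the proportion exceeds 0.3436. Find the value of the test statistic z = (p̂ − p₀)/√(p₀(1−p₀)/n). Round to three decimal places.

z = -0.710

p̂ = 125/383 = 0.32637.
Standard error under H₀: √(0.3436×0.6564/383) = 0.02427.
z = (0.32637 − 0.3436)/0.02427 = -0.01723/0.02427 = -0.710.
p-value = P(Z > -0.710) ≈ 0.7611.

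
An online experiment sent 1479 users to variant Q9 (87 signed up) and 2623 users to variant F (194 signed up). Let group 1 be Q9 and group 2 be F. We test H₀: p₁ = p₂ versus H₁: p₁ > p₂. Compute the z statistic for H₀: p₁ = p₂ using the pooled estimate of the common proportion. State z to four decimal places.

z = -1.8429

p̂₁ = 87/1479 = 0.0588235, p̂₂ = 194/2623 = 0.0739611.
Pooled p̂ = (87+194)/(1479+2623) = 281/4102 = 0.0685032.
SE = √(0.0638105 × 0.00105738) = 0.0082141.
z = (0.0588235 − 0.0739611)/0.0082141 = -0.0151376/0.0082141 = -1.8429.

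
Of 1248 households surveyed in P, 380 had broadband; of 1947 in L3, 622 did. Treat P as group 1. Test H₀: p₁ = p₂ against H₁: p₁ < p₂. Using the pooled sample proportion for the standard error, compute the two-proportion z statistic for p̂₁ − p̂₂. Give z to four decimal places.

z = -0.8903

p̂₁ = 380/1248 ≈ 0.304487, p̂₂ = 622/1947 ≈ 0.319466.
Pooled p̂ = (380+622)/(1248+1947) = 1002/3195 = 0.313615.
SE = √(p̂(1−p̂)(1/n₁+1/n₂)) = √(0.313615·0.686385·0.00131489) = √(0.000283045) = 0.016824.
z = (0.304487 − 0.319466)/0.016824 = -0.014979/0.016824 = -0.8903.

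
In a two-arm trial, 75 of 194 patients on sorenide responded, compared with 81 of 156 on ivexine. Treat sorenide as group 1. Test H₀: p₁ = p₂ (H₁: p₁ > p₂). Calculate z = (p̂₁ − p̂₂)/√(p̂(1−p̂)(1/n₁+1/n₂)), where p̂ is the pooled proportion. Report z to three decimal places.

z = -2.481

p̂₁ = 75/194 ≈ 0.38660, p̂₂ = 81/156 ≈ 0.51923.
Pooled p̂ = (75+81)/(194+156) = 156/350 = 0.44571.
SE = √(0.247053 × 0.0115649) = 0.05345.
z = (0.38660 − 0.51923)/0.05345 = -0.13263/0.05345 = -2.481.
p-value = P(Z > -2.481) ≈ 0.9935.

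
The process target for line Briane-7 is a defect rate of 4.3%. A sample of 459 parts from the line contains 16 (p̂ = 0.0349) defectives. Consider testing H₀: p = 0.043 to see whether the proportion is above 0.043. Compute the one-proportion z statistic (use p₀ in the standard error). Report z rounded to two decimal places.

p̂ = 16/459 = 0.03486.
SE = √(p₀(1−p₀)/n) = √(0.041151/459) = 0.00947.
z = (0.03486 − 0.043)/0.00947 = -0.00814/0.00947 = -0.86.

z = -0.86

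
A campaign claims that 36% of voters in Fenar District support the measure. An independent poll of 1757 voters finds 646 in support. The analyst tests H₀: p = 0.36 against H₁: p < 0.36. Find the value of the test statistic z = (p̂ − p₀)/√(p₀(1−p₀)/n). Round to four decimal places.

p̂ = 646/1757 = 0.367672.
Under H₀, SE = √(0.36·0.64/1757) = √(0.000131133) = 0.011451.
z = (0.367672 − 0.36)/0.011451 = 0.007672/0.011451 = 0.6700.

z = 0.6700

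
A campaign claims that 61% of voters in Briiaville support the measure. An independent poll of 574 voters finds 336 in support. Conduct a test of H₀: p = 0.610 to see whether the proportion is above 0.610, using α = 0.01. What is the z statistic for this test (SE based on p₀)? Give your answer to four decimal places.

z = -1.2100

p̂ = 336/574 ≈ 0.585366.
Standard error under H₀: √(0.61×0.39/574) = 0.020358.
z = (0.585366 − 0.61)/0.020358 = -0.024634/0.020358 = -1.2100.
p-value = P(Z > -1.210) ≈ 0.8869; since p > α = 0.01, fail to reject H₀.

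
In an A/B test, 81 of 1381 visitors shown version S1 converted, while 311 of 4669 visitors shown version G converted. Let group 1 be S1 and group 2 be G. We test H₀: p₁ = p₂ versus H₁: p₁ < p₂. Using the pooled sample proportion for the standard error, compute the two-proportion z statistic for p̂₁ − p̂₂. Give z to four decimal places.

p̂₁ = 81/1381 ≈ 0.0586531, p̂₂ = 311/4669 ≈ 0.0666096.
Pooled p̂ = (81+311)/(1381+4669) = 392/6050 = 0.0647934.
SE = √(0.0605952 × 0.000938292) = 0.0075403.
z = (0.0586531 − 0.0666096)/0.0075403 = -0.0079565/0.0075403 = -1.0552.
p-value = P(Z < -1.055) ≈ 0.1457.

z = -1.0552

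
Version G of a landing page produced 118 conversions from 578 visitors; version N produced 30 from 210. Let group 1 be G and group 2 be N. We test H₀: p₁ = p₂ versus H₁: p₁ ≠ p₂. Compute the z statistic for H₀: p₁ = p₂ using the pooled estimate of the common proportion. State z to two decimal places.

z = 1.95

p̂₁ = 118/578 = 0.2042, p̂₂ = 30/210 = 0.1429.
Pooled p̂ = (118+30)/(578+210) = 148/788 = 0.1878.
SE = √(0.152542 × 0.00649201) = 0.0315.
z = (0.2042 − 0.1429)/0.0315 = 0.0613/0.0315 = 1.95.
p-value = 2·P(Z > 1.948) ≈ 0.0514.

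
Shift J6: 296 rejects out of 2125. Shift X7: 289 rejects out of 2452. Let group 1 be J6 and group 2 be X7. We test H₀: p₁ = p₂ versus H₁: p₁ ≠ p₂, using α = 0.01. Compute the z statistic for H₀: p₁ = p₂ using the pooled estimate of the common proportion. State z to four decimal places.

p̂₁ = 296/2125 = 0.1392941, p̂₂ = 289/2452 = 0.1178630.
Pooled p̂ = (296+289)/(2125+2452) = 585/4577 = 0.1278130.
SE = √(0.111477 × 0.000878419) = 0.0098956.
z = (0.1392941 − 0.1178630)/0.0098956 = 0.0214311/0.0098956 = 2.1657.
p-value = 2·P(Z > 2.166) ≈ 0.0303. With α = 0.01, fail to reject H₀.

z = 2.1657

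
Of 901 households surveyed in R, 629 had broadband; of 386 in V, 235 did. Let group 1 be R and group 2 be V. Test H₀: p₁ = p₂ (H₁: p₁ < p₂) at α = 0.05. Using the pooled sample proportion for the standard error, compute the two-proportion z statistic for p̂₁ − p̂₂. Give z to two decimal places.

z = 3.13

p̂₁ = 629/901 ≈ 0.69811, p̂₂ = 235/386 ≈ 0.60881.
Pooled p̂ = (629+235)/(901+386) = 864/1287 = 0.67133.
SE = √(p̂(1−p̂)(1/n₁+1/n₂)) = √(0.67133·0.32867·0.00370055) = √(0.000816514) = 0.02857.
z = (0.69811 − 0.60881)/0.02857 = 0.08930/0.02857 = 3.13.
p-value = P(Z < 3.125) ≈ 0.9991. With α = 0.05, fail to reject H₀.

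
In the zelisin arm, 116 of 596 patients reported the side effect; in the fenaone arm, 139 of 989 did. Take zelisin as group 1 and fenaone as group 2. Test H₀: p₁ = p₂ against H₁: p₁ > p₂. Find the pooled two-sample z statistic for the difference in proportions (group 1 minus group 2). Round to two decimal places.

p̂₁ = 116/596 ≈ 0.19463, p̂₂ = 139/989 ≈ 0.14055.
Pooled p̂ = (116+139)/(596+989) = 255/1585 = 0.16088.
SE = √(p̂(1−p̂)(1/n₁+1/n₂)) = √(0.16088·0.83912·0.00268897) = √(0.000363011) = 0.01905.
z = (0.19463 − 0.14055)/0.01905 = 0.05408/0.01905 = 2.84.

z = 2.84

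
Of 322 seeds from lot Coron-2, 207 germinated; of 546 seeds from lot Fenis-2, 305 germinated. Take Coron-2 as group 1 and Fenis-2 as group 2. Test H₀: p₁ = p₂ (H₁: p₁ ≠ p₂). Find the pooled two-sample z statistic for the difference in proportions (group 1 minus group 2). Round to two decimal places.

z = 2.44

p̂₁ = 207/322 ≈ 0.6429, p̂₂ = 305/546 ≈ 0.5586.
Pooled p̂ = (207+305)/(322+546) = 512/868 = 0.5899.
SE = √(0.241925 × 0.00493709) = 0.0346.
z = (0.6429 − 0.5586)/0.0346 = 0.0843/0.0346 = 2.44.
Two-sided p-value ≈ 2·Φ(−2.438) = 0.0148.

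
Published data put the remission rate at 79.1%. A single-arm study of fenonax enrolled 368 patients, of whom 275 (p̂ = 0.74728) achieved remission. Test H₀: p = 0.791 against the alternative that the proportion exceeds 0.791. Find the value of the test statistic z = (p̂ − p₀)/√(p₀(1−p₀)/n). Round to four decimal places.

z = -2.0626

p̂ = 275/368 = 0.747283.
Under H₀, SE = √(0.791·0.209/368) = √(0.000449236) = 0.021195.
z = (0.747283 − 0.791)/0.021195 = -0.043717/0.021195 = -2.0626.
p-value = P(Z > -2.063) ≈ 0.9804.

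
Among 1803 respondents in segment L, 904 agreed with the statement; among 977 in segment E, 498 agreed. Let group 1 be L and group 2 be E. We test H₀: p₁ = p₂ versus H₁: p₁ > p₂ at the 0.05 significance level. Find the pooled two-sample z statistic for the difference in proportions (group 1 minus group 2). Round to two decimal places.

p̂₁ = 904/1803 ≈ 0.5014, p̂₂ = 498/977 ≈ 0.5097.
Pooled p̂ = (904+498)/(1803+977) = 1402/2780 = 0.5043.
SE = √(p̂(1−p̂)(1/n₁+1/n₂)) = √(0.5043·0.4957·0.00157817) = √(0.000394514) = 0.0199.
z = (0.5014 − 0.5097)/0.0199 = -0.0083/0.0199 = -0.42.
p-value = P(Z > -0.420) ≈ 0.6627. With α = 0.05, fail to reject H₀.

z = -0.42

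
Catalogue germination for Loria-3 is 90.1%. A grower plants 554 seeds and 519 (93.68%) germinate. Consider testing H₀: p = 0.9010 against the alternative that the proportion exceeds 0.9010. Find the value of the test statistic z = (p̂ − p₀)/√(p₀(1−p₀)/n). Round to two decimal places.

p̂ = 519/554 ≈ 0.9368.
Standard error under H₀: √(0.901×0.099/554) = 0.0127.
z = (0.9368 − 0.901)/0.0127 = 0.0358/0.0127 = 2.82.
p-value = P(Z > 2.823) ≈ 0.0024.

z = 2.82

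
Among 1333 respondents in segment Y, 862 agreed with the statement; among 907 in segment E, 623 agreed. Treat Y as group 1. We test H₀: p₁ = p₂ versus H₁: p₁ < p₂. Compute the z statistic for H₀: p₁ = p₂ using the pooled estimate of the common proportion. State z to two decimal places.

p̂₁ = 862/1333 = 0.6467, p̂₂ = 623/907 = 0.6869.
Pooled p̂ = (862+623)/(1333+907) = 1485/2240 = 0.6629.
SE = √(0.223448 × 0.00185272) = 0.0203.
z = (0.6467 − 0.6869)/0.0203 = -0.0402/0.0203 = -1.98.

z = -1.98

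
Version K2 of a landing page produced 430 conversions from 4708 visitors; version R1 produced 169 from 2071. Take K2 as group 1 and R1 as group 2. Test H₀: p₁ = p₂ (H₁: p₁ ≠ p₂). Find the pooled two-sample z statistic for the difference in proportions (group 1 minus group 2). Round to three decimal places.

z = 1.300

p̂₁ = 430/4708 = 0.091334, p̂₂ = 169/2071 = 0.081603.
Pooled p̂ = (430+169)/(4708+2071) = 599/6779 = 0.088361.
SE = √(p̂(1−p̂)(1/n₁+1/n₂)) = √(0.088361·0.911639·0.000695263) = √(5.60058e-05) = 0.007484.
z = (0.091334 − 0.081603)/0.007484 = 0.009731/0.007484 = 1.300.
p-value = 2·P(Z > 1.300) ≈ 0.1935.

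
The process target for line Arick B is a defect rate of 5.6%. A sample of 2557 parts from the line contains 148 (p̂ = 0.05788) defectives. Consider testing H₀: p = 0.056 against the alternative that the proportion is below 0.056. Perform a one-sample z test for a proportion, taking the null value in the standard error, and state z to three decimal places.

z = 0.414

p̂ = 148/2557 = 0.0578803.
Standard error under H₀: √(0.056×0.944/2557) = 0.0045469.
z = (0.0578803 − 0.056)/0.0045469 = 0.0018803/0.0045469 = 0.414.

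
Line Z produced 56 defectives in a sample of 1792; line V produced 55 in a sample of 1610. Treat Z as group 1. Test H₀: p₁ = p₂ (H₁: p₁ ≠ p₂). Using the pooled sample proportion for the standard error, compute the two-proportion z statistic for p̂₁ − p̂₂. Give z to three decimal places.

z = -0.477

p̂₁ = 56/1792 = 0.03125, p̂₂ = 55/1610 = 0.03416.
Pooled p̂ = (56+55)/(1792+1610) = 111/3402 = 0.03263.
SE = √(0.0315633 × 0.00117915) = 0.00610.
z = (0.03125 − 0.03416)/0.00610 = -0.00291/0.00610 = -0.477.
Two-sided p-value ≈ 2·Φ(−0.477) = 0.6332.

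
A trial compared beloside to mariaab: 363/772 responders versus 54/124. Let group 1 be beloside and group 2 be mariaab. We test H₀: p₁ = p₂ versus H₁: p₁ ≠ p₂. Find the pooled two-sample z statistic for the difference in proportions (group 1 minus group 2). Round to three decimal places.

p̂₁ = 363/772 ≈ 0.47021, p̂₂ = 54/124 ≈ 0.43548.
Pooled p̂ = (363+54)/(772+124) = 417/896 = 0.46540.
SE = √(0.248803 × 0.00935985) = 0.04826.
z = (0.47021 − 0.43548)/0.04826 = 0.03473/0.04826 = 0.720.

z = 0.720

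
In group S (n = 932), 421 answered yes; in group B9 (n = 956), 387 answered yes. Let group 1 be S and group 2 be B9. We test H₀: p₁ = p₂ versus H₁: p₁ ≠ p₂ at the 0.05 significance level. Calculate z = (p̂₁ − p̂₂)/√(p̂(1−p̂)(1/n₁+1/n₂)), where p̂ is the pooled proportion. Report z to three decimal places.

z = 2.059

p̂₁ = 421/932 ≈ 0.45172, p̂₂ = 387/956 ≈ 0.40481.
Pooled p̂ = (421+387)/(932+956) = 808/1888 = 0.42797.
SE = √(p̂(1−p̂)(1/n₁+1/n₂)) = √(0.42797·0.57203·0.00211899) = √(0.000518751) = 0.02278.
z = (0.45172 − 0.40481)/0.02278 = 0.04691/0.02278 = 2.059.
Two-sided p-value ≈ 2·Φ(−2.059) = 0.0395. With α = 0.05, reject H₀.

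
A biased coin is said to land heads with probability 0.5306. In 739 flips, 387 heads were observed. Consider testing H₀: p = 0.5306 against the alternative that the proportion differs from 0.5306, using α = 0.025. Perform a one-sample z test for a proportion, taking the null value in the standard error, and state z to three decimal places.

z = -0.377

p̂ = 387/739 = 0.52368.
SE = √(p₀(1−p₀)/n) = √(0.24906/739) = 0.01836.
z = (0.52368 − 0.5306)/0.01836 = -0.00692/0.01836 = -0.377.
Two-sided p-value ≈ 2·Φ(−0.377) = 0.7062, so at α = 0.025 we fail to reject H₀.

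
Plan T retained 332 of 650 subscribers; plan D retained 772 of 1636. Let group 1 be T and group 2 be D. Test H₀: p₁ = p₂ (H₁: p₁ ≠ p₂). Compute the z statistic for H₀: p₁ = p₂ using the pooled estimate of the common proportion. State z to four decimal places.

z = 1.6784

p̂₁ = 332/650 ≈ 0.510769, p̂₂ = 772/1636 ≈ 0.471883.
Pooled p̂ = (332+772)/(650+1636) = 1104/2286 = 0.482940.
SE = √(0.249709 × 0.00214971) = 0.023169.
z = (0.510769 − 0.471883)/0.023169 = 0.038886/0.023169 = 1.6784.
p-value = 2·P(Z > 1.678) ≈ 0.0933.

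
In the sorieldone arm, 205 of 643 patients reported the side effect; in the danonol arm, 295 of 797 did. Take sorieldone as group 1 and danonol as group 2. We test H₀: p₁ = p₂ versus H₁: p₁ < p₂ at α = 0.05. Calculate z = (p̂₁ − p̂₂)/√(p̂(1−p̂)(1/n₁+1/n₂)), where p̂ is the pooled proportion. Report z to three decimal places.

z = -2.034

p̂₁ = 205/643 ≈ 0.318818, p̂₂ = 295/797 ≈ 0.370138.
Pooled p̂ = (205+295)/(643+797) = 500/1440 = 0.347222.
SE = √(p̂(1−p̂)(1/n₁+1/n₂)) = √(0.347222·0.652778·0.00280992) = √(0.000636892) = 0.025237.
z = (0.318818 − 0.370138)/0.025237 = -0.051320/0.025237 = -2.034.
p-value = P(Z < -2.034) ≈ 0.0210. With α = 0.05, reject H₀.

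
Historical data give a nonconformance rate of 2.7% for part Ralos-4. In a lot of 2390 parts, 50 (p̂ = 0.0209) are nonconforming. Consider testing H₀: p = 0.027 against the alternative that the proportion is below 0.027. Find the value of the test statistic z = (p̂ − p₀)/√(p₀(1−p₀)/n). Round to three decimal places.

p̂ = 50/2390 = 0.020921.
SE = √(p₀(1−p₀)/n) = √(0.026271/2390) = 0.003315.
z = (0.020921 − 0.027)/0.003315 = -0.006079/0.003315 = -1.834.

z = -1.834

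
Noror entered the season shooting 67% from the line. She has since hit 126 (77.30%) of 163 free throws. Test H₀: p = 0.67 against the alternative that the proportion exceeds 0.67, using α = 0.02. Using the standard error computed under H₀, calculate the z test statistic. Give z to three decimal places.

p̂ = 126/163 = 0.77301.
Under H₀, SE = √(0.67·0.33/163) = √(0.00135644) = 0.03683.
z = (0.77301 − 0.67)/0.03683 = 0.10301/0.03683 = 2.797.
p-value = P(Z > 2.797) ≈ 0.0026, so at α = 0.02 we reject H₀.

z = 2.797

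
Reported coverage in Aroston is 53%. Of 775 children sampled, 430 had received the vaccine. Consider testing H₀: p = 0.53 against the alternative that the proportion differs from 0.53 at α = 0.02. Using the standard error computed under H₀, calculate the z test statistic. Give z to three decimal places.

p̂ = 430/775 ≈ 0.55484.
Standard error under H₀: √(0.53×0.47/775) = 0.01793.
z = (0.55484 − 0.53)/0.01793 = 0.02484/0.01793 = 1.385.
p-value = 2·P(Z > 1.385) ≈ 0.1659, so at α = 0.02 we fail to reject H₀.

z = 1.385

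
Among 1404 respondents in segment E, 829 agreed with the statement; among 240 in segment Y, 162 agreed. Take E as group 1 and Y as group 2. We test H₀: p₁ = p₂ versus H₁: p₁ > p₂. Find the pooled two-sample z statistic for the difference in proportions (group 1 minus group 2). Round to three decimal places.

z = -2.474

p̂₁ = 829/1404 ≈ 0.590456, p̂₂ = 162/240 ≈ 0.675000.
Pooled p̂ = (829+162)/(1404+240) = 991/1644 = 0.602798.
SE = √(p̂(1−p̂)(1/n₁+1/n₂)) = √(0.602798·0.397202·0.00487892) = √(0.00116817) = 0.034179.
z = (0.590456 − 0.675000)/0.034179 = -0.084544/0.034179 = -2.474.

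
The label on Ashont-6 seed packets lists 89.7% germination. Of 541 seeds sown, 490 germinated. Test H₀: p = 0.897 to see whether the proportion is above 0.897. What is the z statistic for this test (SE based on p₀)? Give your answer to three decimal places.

p̂ = 490/541 = 0.90573.
Standard error under H₀: √(0.897×0.103/541) = 0.01307.
z = (0.90573 − 0.897)/0.01307 = 0.00873/0.01307 = 0.668.

z = 0.668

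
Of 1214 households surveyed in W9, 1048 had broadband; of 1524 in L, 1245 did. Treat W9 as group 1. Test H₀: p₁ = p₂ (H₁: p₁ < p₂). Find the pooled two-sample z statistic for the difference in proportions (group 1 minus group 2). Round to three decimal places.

z = 3.265

p̂₁ = 1048/1214 = 0.86326, p̂₂ = 1245/1524 = 0.81693.
Pooled p̂ = (1048+1245)/(1214+1524) = 2293/2738 = 0.83747.
SE = √(0.136112 × 0.00147989) = 0.01419.
z = (0.86326 − 0.81693)/0.01419 = 0.04633/0.01419 = 3.265.
p-value = P(Z < 3.265) ≈ 0.9995.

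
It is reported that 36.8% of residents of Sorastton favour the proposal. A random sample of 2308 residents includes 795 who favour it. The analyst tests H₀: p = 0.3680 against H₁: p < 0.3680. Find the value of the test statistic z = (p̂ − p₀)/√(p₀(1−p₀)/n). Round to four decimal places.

p̂ = 795/2308 = 0.3444541.
Under H₀, SE = √(0.368·0.632/2308) = √(0.000100769) = 0.0100384.
z = (0.3444541 − 0.368)/0.0100384 = -0.0235459/0.0100384 = -2.3456.
p-value = P(Z < -2.346) ≈ 0.0095.

z = -2.3456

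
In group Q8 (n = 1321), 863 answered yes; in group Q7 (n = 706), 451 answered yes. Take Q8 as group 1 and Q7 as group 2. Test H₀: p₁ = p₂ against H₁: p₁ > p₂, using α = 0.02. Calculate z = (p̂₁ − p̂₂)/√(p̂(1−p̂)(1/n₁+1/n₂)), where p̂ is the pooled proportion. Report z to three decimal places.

p̂₁ = 863/1321 = 0.653293, p̂₂ = 451/706 = 0.638810.
Pooled p̂ = (863+451)/(1321+706) = 1314/2027 = 0.648249.
SE = √(0.228022 × 0.00217343) = 0.022262.
z = (0.653293 − 0.638810)/0.022262 = 0.014483/0.022262 = 0.651.
p-value = P(Z > 0.651) ≈ 0.2577; since p > α = 0.02, fail to reject H₀.

z = 0.651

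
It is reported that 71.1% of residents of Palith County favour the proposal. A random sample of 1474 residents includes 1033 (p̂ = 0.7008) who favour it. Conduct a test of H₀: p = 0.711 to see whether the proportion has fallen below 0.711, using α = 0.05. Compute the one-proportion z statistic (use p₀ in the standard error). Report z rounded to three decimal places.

p̂ = 1033/1474 = 0.70081.
Standard error under H₀: √(0.711×0.289/1474) = 0.01181.
z = (0.70081 − 0.711)/0.01181 = -0.01019/0.01181 = -0.863.
p-value = P(Z < -0.863) ≈ 0.1941. With α = 0.05, fail to reject H₀.

z = -0.863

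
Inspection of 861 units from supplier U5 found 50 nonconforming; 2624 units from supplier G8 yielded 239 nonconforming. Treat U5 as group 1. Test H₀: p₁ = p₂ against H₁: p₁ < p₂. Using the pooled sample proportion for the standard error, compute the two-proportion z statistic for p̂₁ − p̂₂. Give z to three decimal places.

z = -3.048

p̂₁ = 50/861 ≈ 0.05807, p̂₂ = 239/2624 ≈ 0.09108.
Pooled p̂ = (50+239)/(861+2624) = 289/3485 = 0.08293.
SE = √(p̂(1−p̂)(1/n₁+1/n₂)) = √(0.08293·0.91707·0.00154254) = √(0.00011731) = 0.01083.
z = (0.05807 − 0.09108)/0.01083 = -0.03301/0.01083 = -3.048.
p-value = P(Z < -3.048) ≈ 0.0012.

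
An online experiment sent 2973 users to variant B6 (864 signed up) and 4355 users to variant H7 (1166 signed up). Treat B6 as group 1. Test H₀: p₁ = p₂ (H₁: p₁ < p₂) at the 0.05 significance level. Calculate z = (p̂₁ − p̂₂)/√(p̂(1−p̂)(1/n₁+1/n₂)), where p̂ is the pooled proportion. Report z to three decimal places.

z = 2.149

p̂₁ = 864/2973 ≈ 0.290616, p̂₂ = 1166/4355 ≈ 0.267738.
Pooled p̂ = (864+1166)/(2973+4355) = 2030/7328 = 0.277020.
SE = √(0.20028 × 0.000565982) = 0.010647.
z = (0.290616 − 0.267738)/0.010647 = 0.022878/0.010647 = 2.149.
p-value = P(Z < 2.149) ≈ 0.9842; since p > α = 0.05, fail to reject H₀.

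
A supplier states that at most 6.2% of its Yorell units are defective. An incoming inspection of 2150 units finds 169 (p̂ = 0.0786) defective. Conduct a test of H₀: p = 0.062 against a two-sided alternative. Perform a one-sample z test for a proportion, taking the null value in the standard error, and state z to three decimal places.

p̂ = 169/2150 = 0.078605.
Standard error under H₀: √(0.062×0.938/2150) = 0.005201.
z = (0.078605 − 0.062)/0.005201 = 0.016605/0.005201 = 3.193.
Two-sided p-value ≈ 2·Φ(−3.193) = 0.0014.

z = 3.193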